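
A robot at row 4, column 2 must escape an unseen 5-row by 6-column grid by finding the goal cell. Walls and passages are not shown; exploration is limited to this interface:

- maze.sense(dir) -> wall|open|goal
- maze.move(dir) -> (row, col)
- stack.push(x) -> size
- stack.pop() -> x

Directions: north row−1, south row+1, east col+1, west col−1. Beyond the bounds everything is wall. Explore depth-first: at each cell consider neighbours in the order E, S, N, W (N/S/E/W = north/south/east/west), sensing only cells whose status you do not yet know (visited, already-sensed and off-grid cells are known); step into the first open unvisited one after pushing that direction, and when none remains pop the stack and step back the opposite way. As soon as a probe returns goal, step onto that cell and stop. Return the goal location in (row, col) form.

I invoke maze.sense passing dir='east', → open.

I try stack.push passing x='east', yielding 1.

Then maze.move passing dir='east', — result: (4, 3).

Next I call maze.sense passing dir='east', yielding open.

Then stack.push passing x='east', and observe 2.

I invoke maze.move passing dir='east', and get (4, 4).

Using maze.sense passing dir='east', — result: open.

I call stack.push passing x='east', → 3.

Next I call maze.move passing dir='east', and get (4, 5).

I try maze.sense passing dir='north', and see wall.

Then stack.pop, giving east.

Invoking maze.move passing dir='west', which returns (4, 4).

Then maze.sense passing dir='north', giving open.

I run stack.push passing x='north', → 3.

I try maze.move passing dir='north', : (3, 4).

I run maze.sense passing dir='north', : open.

I run stack.push passing x='north', yielding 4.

I invoke maze.move passing dir='north', and see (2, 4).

I use maze.sense passing dir='east', — result: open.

Invoking stack.push passing x='east', giving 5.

I call maze.move passing dir='east', — result: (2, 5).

I invoke maze.sense passing dir='north', giving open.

I try stack.push passing x='north', and observe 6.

Now I run maze.move passing dir='north', : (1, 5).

Then maze.sense passing dir='north', and get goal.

Using maze.move passing dir='north', giving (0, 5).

Answer: (0, 5)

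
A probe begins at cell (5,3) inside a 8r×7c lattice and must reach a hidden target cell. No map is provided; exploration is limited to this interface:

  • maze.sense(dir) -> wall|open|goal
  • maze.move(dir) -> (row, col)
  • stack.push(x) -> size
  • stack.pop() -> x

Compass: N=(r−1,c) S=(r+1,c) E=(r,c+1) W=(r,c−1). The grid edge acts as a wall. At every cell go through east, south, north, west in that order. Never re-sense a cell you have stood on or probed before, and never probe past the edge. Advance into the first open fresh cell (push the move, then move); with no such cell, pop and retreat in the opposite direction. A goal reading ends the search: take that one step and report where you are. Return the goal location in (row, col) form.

→ sense(dir→east)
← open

→ push(x→east)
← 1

→ move(dir→east)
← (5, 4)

→ sense(dir→east)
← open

→ push(x→east)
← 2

→ move(dir→east)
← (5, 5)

→ sense(dir→east)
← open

→ push(x→east)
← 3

→ move(dir→east)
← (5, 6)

→ sense(dir→south)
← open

→ push(x→south)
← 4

→ move(dir→south)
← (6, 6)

→ sense(dir→south)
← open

→ push(x→south)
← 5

→ move(dir→south)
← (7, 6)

→ sense(dir→west)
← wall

→ pop()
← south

→ move(dir→north)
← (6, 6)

→ sense(dir→west)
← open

→ push(x→west)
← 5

→ move(dir→west)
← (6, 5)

→ sense(dir→west)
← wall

→ pop()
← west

→ move(dir→east)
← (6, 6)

→ pop()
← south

→ move(dir→north)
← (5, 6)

→ sense(dir→north)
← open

→ push(x→north)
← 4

→ move(dir→north)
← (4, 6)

→ sense(dir→north)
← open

→ push(x→north)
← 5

→ move(dir→north)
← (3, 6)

→ sense(dir→north)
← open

→ push(x→north)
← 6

→ move(dir→north)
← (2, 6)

→ sense(dir→north)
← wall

→ sense(dir→west)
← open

→ push(x→west)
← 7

→ move(dir→west)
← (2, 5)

→ sense(dir→south)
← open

→ push(x→south)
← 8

→ move(dir→south)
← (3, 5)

→ sense(dir→south)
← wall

→ sense(dir→west)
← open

→ push(x→west)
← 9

→ move(dir→west)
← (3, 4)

→ sense(dir→south)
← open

→ push(x→south)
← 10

→ move(dir→south)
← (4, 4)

→ sense(dir→west)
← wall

→ pop()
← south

→ move(dir→north)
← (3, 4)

→ sense(dir→north)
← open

→ push(x→north)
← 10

→ move(dir→north)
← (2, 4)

→ sense(dir→north)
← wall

→ sense(dir→west)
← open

→ push(x→west)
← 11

→ move(dir→west)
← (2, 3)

→ sense(dir→south)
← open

→ push(x→south)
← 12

→ move(dir→south)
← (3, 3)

→ sense(dir→west)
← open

→ push(x→west)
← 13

→ move(dir→west)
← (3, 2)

→ sense(dir→south)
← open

→ push(x→south)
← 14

→ move(dir→south)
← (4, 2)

→ sense(dir→south)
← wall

→ sense(dir→west)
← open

→ push(x→west)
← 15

→ move(dir→west)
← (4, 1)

→ sense(dir→south)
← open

→ push(x→south)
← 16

→ move(dir→south)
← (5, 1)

→ sense(dir→south)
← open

→ push(x→south)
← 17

→ move(dir→south)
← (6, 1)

→ sense(dir→east)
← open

→ push(x→east)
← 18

→ move(dir→east)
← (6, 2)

→ sense(dir→east)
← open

→ push(x→east)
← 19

→ move(dir→east)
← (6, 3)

→ sense(dir→south)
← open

→ push(x→south)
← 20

→ move(dir→south)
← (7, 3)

→ sense(dir→east)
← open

→ push(x→east)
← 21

→ move(dir→east)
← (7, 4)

→ pop()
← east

→ move(dir→west)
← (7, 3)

→ sense(dir→west)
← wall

→ pop()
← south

→ move(dir→north)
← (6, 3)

→ pop()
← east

→ move(dir→west)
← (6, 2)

→ pop()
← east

→ move(dir→west)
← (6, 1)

→ sense(dir→south)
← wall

→ sense(dir→west)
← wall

→ pop()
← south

→ move(dir→north)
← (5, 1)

→ sense(dir→west)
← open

→ push(x→west)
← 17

→ move(dir→west)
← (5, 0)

→ sense(dir→north)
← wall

→ pop()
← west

→ move(dir→east)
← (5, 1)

→ pop()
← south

→ move(dir→north)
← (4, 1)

→ sense(dir→north)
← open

→ push(x→north)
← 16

→ move(dir→north)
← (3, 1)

→ sense(dir→north)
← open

→ push(x→north)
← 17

→ move(dir→north)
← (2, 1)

→ sense(dir→east)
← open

→ push(x→east)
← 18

→ move(dir→east)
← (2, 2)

→ sense(dir→north)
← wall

→ pop()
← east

→ move(dir→west)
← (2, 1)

→ sense(dir→north)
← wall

→ sense(dir→west)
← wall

→ pop()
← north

→ move(dir→south)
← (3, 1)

→ sense(dir→west)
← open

→ push(x→west)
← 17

→ move(dir→west)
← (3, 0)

→ pop()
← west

→ move(dir→east)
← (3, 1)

→ pop()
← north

→ move(dir→south)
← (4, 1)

→ pop()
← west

→ move(dir→east)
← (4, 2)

→ pop()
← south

→ move(dir→north)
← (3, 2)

→ pop()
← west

→ move(dir→east)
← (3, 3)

→ pop()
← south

→ move(dir→north)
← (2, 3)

→ sense(dir→north)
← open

→ push(x→north)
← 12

→ move(dir→north)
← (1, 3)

→ sense(dir→north)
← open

→ push(x→north)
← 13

→ move(dir→north)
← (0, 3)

→ sense(dir→east)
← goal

→ move(dir→east)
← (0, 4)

Answer: (0, 4)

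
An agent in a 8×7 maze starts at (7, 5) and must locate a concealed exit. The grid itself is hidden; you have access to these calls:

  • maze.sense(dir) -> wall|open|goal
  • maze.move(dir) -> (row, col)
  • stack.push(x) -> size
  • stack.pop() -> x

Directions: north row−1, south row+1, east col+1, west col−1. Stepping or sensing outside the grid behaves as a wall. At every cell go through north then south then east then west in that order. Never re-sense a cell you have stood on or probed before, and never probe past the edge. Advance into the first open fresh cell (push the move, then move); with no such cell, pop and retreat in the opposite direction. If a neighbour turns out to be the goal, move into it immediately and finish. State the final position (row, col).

~$ maze.sense north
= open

~$ stack.push north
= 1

~$ maze.move north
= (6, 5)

~$ maze.sense north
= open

~$ stack.push north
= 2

~$ maze.move north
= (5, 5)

~$ maze.sense north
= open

~$ stack.push north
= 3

~$ maze.move north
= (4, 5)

~$ maze.sense north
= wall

~$ maze.sense east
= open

~$ stack.push east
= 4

~$ maze.move east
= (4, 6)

~$ maze.sense north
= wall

~$ maze.sense south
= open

~$ stack.push south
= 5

~$ maze.move south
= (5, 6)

~$ maze.sense south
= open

~$ stack.push south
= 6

~$ maze.move south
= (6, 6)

~$ maze.sense south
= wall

~$ stack.pop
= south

~$ maze.move north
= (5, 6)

~$ stack.pop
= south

~$ maze.move north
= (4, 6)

~$ stack.pop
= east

~$ maze.move west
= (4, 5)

~$ maze.sense west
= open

~$ stack.push west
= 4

~$ maze.move west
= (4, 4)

~$ maze.sense north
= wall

~$ maze.sense south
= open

~$ stack.push south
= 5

~$ maze.move south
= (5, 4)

~$ maze.sense south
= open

~$ stack.push south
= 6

~$ maze.move south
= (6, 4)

~$ maze.sense south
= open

~$ stack.push south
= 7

~$ maze.move south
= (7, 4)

~$ maze.sense west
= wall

~$ stack.pop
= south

~$ maze.move north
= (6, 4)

~$ maze.sense west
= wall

~$ stack.pop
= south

~$ maze.move north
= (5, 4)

~$ maze.sense west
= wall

~$ stack.pop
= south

~$ maze.move north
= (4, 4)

~$ maze.sense west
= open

~$ stack.push west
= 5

~$ maze.move west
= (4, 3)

~$ maze.sense north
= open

~$ stack.push north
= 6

~$ maze.move north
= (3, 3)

~$ maze.sense north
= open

~$ stack.push north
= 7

~$ maze.move north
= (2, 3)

~$ maze.sense north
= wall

~$ maze.sense east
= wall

~$ maze.sense west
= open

~$ stack.push west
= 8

~$ maze.move west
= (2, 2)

~$ maze.sense north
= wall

~$ maze.sense south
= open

~$ stack.push south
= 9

~$ maze.move south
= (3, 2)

~$ maze.sense south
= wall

~$ maze.sense west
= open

~$ stack.push west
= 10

~$ maze.move west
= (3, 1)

~$ maze.sense north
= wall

~$ maze.sense south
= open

~$ stack.push south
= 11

~$ maze.move south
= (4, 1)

~$ maze.sense south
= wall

~$ maze.sense west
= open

~$ stack.push west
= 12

~$ maze.move west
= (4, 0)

~$ maze.sense north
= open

~$ stack.push north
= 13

~$ maze.move north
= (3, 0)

~$ maze.sense north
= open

~$ stack.push north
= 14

~$ maze.move north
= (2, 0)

~$ maze.sense north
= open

~$ stack.push north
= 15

~$ maze.move north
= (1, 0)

~$ maze.sense north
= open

~$ stack.push north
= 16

~$ maze.move north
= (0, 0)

~$ maze.sense east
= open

~$ stack.push east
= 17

~$ maze.move east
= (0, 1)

~$ maze.sense south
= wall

~$ maze.sense east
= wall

~$ stack.pop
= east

~$ maze.move west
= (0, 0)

~$ stack.pop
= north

~$ maze.move south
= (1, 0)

~$ stack.pop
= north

~$ maze.move south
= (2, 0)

~$ stack.pop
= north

~$ maze.move south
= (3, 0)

~$ stack.pop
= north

~$ maze.move south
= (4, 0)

~$ maze.sense south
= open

~$ stack.push south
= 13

~$ maze.move south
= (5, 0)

~$ maze.sense south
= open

~$ stack.push south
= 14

~$ maze.move south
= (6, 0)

~$ maze.sense south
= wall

~$ maze.sense east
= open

~$ stack.push east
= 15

~$ maze.move east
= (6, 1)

~$ maze.sense south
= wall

~$ maze.sense east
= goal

~$ maze.move east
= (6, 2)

Answer: (6, 2)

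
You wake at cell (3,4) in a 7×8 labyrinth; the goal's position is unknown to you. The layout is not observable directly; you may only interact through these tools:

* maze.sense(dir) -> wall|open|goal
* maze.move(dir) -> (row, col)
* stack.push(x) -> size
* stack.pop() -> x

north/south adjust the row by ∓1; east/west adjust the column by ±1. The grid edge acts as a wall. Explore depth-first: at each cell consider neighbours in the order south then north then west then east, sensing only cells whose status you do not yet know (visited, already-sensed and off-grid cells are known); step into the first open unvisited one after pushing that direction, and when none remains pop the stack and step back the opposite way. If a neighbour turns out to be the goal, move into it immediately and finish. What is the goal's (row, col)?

-> sense(dir→south)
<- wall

-> sense(dir→north)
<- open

-> push(x→north)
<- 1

-> move(dir→north)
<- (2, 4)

-> sense(dir→north)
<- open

-> push(x→north)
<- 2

-> move(dir→north)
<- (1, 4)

-> sense(dir→north)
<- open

-> push(x→north)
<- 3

-> move(dir→north)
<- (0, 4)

-> sense(dir→west)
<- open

-> push(x→west)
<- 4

-> move(dir→west)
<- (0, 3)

-> sense(dir→south)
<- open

-> push(x→south)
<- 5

-> move(dir→south)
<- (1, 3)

-> sense(dir→south)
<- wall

-> sense(dir→west)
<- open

-> push(x→west)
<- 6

-> move(dir→west)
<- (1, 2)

-> sense(dir→south)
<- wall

-> sense(dir→north)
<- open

-> push(x→north)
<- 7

-> move(dir→north)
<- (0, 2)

-> sense(dir→west)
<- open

-> push(x→west)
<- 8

-> move(dir→west)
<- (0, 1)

-> sense(dir→south)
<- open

-> push(x→south)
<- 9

-> move(dir→south)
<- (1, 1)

-> sense(dir→south)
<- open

-> push(x→south)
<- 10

-> move(dir→south)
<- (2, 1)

-> sense(dir→south)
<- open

-> push(x→south)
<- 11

-> move(dir→south)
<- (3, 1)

-> sense(dir→south)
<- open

-> push(x→south)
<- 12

-> move(dir→south)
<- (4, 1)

-> sense(dir→south)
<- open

-> push(x→south)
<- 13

-> move(dir→south)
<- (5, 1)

-> sense(dir→south)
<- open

-> push(x→south)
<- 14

-> move(dir→south)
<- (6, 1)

-> sense(dir→west)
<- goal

-> move(dir→west)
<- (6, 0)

Answer: (6, 0)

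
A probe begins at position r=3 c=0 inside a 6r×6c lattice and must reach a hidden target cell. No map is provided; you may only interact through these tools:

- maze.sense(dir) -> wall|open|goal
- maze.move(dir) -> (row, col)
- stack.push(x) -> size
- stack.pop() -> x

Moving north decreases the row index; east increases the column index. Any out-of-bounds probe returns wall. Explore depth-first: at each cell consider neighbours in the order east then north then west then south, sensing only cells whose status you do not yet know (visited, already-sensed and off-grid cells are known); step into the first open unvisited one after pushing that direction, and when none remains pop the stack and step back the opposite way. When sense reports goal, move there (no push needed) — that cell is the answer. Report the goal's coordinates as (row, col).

·→ maze.sense(dir→east)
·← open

·→ stack.push(x→east)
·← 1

·→ maze.move(dir→east)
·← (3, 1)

·→ maze.sense(dir→east)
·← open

·→ stack.push(x→east)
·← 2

·→ maze.move(dir→east)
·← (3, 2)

·→ maze.sense(dir→east)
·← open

·→ stack.push(x→east)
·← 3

·→ maze.move(dir→east)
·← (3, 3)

·→ maze.sense(dir→east)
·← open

·→ stack.push(x→east)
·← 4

·→ maze.move(dir→east)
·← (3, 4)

·→ maze.sense(dir→east)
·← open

·→ stack.push(x→east)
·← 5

·→ maze.move(dir→east)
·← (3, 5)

·→ maze.sense(dir→north)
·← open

·→ stack.push(x→north)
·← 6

·→ maze.move(dir→north)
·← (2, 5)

·→ maze.sense(dir→north)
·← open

·→ stack.push(x→north)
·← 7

·→ maze.move(dir→north)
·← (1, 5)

·→ maze.sense(dir→north)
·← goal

·→ maze.move(dir→north)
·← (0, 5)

Answer: (0, 5)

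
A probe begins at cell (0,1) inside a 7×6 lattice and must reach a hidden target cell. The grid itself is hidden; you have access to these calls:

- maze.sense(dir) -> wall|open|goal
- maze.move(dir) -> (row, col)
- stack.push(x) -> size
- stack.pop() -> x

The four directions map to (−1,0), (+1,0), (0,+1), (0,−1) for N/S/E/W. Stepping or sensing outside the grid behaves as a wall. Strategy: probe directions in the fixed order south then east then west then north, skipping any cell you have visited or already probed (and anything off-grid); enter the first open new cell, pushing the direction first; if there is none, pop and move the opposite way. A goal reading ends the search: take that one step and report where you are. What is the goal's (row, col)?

# 1. maze.sense(dir=south) : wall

# 2. maze.sense(dir=east) : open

# 3. stack.push(x=east) : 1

# 4. maze.move(dir=east) : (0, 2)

# 5. maze.sense(dir=south) : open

# 6. stack.push(x=south) : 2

# 7. maze.move(dir=south) : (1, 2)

# 8. maze.sense(dir=south) : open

# 9. stack.push(x=south) : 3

# 10. maze.move(dir=south) : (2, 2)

# 11. maze.sense(dir=south) : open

# 12. stack.push(x=south) : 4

# 13. maze.move(dir=south) : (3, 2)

# 14. maze.sense(dir=south) : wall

# 15. maze.sense(dir=east) : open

# 16. stack.push(x=east) : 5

# 17. maze.move(dir=east) : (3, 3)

# 18. maze.sense(dir=south) : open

# 19. stack.push(x=south) : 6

# 20. maze.move(dir=south) : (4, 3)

# 21. maze.sense(dir=south) : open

# 22. stack.push(x=south) : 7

# 23. maze.move(dir=south) : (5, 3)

# 24. maze.sense(dir=south) : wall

# 25. maze.sense(dir=east) : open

# 26. stack.push(x=east) : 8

# 27. maze.move(dir=east) : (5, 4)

# 28. maze.sense(dir=south) : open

# 29. stack.push(x=south) : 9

# 30. maze.move(dir=south) : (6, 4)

# 31. maze.sense(dir=east) : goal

# 32. maze.move(dir=east) : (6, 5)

Answer: (6, 5)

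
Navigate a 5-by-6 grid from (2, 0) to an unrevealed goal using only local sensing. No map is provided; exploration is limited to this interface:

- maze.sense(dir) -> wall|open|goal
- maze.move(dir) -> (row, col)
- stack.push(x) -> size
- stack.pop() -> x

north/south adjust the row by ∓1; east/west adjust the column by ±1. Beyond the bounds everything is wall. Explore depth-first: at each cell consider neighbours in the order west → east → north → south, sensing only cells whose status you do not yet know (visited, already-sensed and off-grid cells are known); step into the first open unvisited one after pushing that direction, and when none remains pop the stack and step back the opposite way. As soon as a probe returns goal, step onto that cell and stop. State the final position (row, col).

CALL maze.sense[dir→east]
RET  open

CALL stack.push[x→east]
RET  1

CALL maze.move[dir→east]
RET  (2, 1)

CALL maze.sense[dir→east]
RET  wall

CALL maze.sense[dir→north]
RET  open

CALL stack.push[x→north]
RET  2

CALL maze.move[dir→north]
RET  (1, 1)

CALL maze.sense[dir→west]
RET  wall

CALL maze.sense[dir→east]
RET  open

CALL stack.push[x→east]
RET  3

CALL maze.move[dir→east]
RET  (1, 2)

CALL maze.sense[dir→east]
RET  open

CALL stack.push[x→east]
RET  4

CALL maze.move[dir→east]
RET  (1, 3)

CALL maze.sense[dir→east]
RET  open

CALL stack.push[x→east]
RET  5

CALL maze.move[dir→east]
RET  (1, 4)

CALL maze.sense[dir→east]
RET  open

CALL stack.push[x→east]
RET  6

CALL maze.move[dir→east]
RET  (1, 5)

CALL maze.sense[dir→north]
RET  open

CALL stack.push[x→north]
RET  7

CALL maze.move[dir→north]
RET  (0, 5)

CALL maze.sense[dir→west]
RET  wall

CALL stack.pop[]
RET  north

CALL maze.move[dir→south]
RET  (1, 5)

CALL maze.sense[dir→south]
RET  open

CALL stack.push[x→south]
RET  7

CALL maze.move[dir→south]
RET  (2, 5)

CALL maze.sense[dir→west]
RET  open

CALL stack.push[x→west]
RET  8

CALL maze.move[dir→west]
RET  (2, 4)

CALL maze.sense[dir→west]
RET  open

CALL stack.push[x→west]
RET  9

CALL maze.move[dir→west]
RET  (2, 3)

CALL maze.sense[dir→south]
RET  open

CALL stack.push[x→south]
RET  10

CALL maze.move[dir→south]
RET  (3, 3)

CALL maze.sense[dir→west]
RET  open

CALL stack.push[x→west]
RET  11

CALL maze.move[dir→west]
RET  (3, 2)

CALL maze.sense[dir→west]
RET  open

CALL stack.push[x→west]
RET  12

CALL maze.move[dir→west]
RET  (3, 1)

CALL maze.sense[dir→west]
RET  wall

CALL maze.sense[dir→south]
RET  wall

CALL stack.pop[]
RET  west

CALL maze.move[dir→east]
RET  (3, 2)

CALL maze.sense[dir→south]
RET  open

CALL stack.push[x→south]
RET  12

CALL maze.move[dir→south]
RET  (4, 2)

CALL maze.sense[dir→east]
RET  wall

CALL stack.pop[]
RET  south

CALL maze.move[dir→north]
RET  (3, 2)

CALL stack.pop[]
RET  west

CALL maze.move[dir→east]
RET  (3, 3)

CALL maze.sense[dir→east]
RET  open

CALL stack.push[x→east]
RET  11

CALL maze.move[dir→east]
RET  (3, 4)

CALL maze.sense[dir→east]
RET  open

CALL stack.push[x→east]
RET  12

CALL maze.move[dir→east]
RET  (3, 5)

CALL maze.sense[dir→south]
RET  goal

CALL maze.move[dir→south]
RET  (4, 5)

Answer: (4, 5)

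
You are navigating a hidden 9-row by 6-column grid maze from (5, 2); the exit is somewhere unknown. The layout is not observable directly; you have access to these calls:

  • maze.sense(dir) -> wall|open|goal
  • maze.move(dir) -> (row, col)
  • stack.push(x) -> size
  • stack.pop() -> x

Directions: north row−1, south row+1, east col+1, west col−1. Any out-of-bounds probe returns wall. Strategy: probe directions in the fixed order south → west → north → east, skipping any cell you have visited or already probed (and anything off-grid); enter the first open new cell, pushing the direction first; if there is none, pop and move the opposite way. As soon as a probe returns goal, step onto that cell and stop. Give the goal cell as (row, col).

→ maze.sense(dir='south')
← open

→ stack.push(x='south')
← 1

→ maze.move(dir='south')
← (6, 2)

→ maze.sense(dir='south')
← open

→ stack.push(x='south')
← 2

→ maze.move(dir='south')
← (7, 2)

→ maze.sense(dir='south')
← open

→ stack.push(x='south')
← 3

→ maze.move(dir='south')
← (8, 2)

→ maze.sense(dir='west')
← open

→ stack.push(x='west')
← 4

→ maze.move(dir='west')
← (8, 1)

→ maze.sense(dir='west')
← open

→ stack.push(x='west')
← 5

→ maze.move(dir='west')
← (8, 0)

→ maze.sense(dir='north')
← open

→ stack.push(x='north')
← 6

→ maze.move(dir='north')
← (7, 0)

→ maze.sense(dir='north')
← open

→ stack.push(x='north')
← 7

→ maze.move(dir='north')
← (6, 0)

→ maze.sense(dir='north')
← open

→ stack.push(x='north')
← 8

→ maze.move(dir='north')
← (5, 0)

→ maze.sense(dir='north')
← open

→ stack.push(x='north')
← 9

→ maze.move(dir='north')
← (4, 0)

→ maze.sense(dir='north')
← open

→ stack.push(x='north')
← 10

→ maze.move(dir='north')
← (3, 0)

→ maze.sense(dir='north')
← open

→ stack.push(x='north')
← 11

→ maze.move(dir='north')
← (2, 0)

→ maze.sense(dir='north')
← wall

→ maze.sense(dir='east')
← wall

→ stack.pop()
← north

→ maze.move(dir='south')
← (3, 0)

→ maze.sense(dir='east')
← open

→ stack.push(x='east')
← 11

→ maze.move(dir='east')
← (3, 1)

→ maze.sense(dir='south')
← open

→ stack.push(x='south')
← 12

→ maze.move(dir='south')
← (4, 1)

→ maze.sense(dir='south')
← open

→ stack.push(x='south')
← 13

→ maze.move(dir='south')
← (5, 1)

→ maze.sense(dir='south')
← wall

→ stack.pop()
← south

→ maze.move(dir='north')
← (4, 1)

→ maze.sense(dir='east')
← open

→ stack.push(x='east')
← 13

→ maze.move(dir='east')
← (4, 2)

→ maze.sense(dir='north')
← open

→ stack.push(x='north')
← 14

→ maze.move(dir='north')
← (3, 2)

→ maze.sense(dir='north')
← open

→ stack.push(x='north')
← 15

→ maze.move(dir='north')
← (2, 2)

→ maze.sense(dir='north')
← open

→ stack.push(x='north')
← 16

→ maze.move(dir='north')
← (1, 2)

→ maze.sense(dir='west')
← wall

→ maze.sense(dir='north')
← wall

→ maze.sense(dir='east')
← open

→ stack.push(x='east')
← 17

→ maze.move(dir='east')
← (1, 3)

→ maze.sense(dir='south')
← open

→ stack.push(x='south')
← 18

→ maze.move(dir='south')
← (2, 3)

→ maze.sense(dir='south')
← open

→ stack.push(x='south')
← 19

→ maze.move(dir='south')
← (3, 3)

→ maze.sense(dir='south')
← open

→ stack.push(x='south')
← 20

→ maze.move(dir='south')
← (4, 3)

→ maze.sense(dir='south')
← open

→ stack.push(x='south')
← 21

→ maze.move(dir='south')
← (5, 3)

→ maze.sense(dir='south')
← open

→ stack.push(x='south')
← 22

→ maze.move(dir='south')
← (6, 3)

→ maze.sense(dir='south')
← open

→ stack.push(x='south')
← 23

→ maze.move(dir='south')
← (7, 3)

→ maze.sense(dir='south')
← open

→ stack.push(x='south')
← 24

→ maze.move(dir='south')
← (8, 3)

→ maze.sense(dir='east')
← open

→ stack.push(x='east')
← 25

→ maze.move(dir='east')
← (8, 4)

→ maze.sense(dir='north')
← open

→ stack.push(x='north')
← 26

→ maze.move(dir='north')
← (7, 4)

→ maze.sense(dir='north')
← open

→ stack.push(x='north')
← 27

→ maze.move(dir='north')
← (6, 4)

→ maze.sense(dir='north')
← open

→ stack.push(x='north')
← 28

→ maze.move(dir='north')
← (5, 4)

→ maze.sense(dir='north')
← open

→ stack.push(x='north')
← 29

→ maze.move(dir='north')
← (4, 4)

→ maze.sense(dir='north')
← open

→ stack.push(x='north')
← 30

→ maze.move(dir='north')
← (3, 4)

→ maze.sense(dir='north')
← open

→ stack.push(x='north')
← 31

→ maze.move(dir='north')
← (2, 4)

→ maze.sense(dir='north')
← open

→ stack.push(x='north')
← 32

→ maze.move(dir='north')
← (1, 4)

→ maze.sense(dir='north')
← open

→ stack.push(x='north')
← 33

→ maze.move(dir='north')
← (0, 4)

→ maze.sense(dir='west')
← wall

→ maze.sense(dir='east')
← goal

→ maze.move(dir='east')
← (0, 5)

Answer: (0, 5)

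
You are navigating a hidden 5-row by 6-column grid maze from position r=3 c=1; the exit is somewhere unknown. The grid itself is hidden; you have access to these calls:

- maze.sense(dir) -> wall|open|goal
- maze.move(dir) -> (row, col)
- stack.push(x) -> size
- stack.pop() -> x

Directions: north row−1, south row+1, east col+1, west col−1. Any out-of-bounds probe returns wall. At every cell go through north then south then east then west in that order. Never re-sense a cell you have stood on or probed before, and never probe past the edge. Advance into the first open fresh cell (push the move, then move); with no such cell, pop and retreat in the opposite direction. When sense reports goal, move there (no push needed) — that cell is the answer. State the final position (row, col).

Step: maze.sense[dir→north]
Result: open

Step: stack.push[x→north]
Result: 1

Step: maze.move[dir→north]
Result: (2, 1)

Step: maze.sense[dir→north]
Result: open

Step: stack.push[x→north]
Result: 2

Step: maze.move[dir→north]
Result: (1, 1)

Step: maze.sense[dir→north]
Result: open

Step: stack.push[x→north]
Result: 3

Step: maze.move[dir→north]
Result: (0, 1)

Step: maze.sense[dir→east]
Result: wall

Step: maze.sense[dir→west]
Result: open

Step: stack.push[x→west]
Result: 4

Step: maze.move[dir→west]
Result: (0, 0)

Step: maze.sense[dir→south]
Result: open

Step: stack.push[x→south]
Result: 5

Step: maze.move[dir→south]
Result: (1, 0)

Step: maze.sense[dir→south]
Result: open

Step: stack.push[x→south]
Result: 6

Step: maze.move[dir→south]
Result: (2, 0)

Step: maze.sense[dir→south]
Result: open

Step: stack.push[x→south]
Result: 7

Step: maze.move[dir→south]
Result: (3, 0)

Step: maze.sense[dir→south]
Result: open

Step: stack.push[x→south]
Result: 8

Step: maze.move[dir→south]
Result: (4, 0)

Step: maze.sense[dir→east]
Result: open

Step: stack.push[x→east]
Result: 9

Step: maze.move[dir→east]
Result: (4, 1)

Step: maze.sense[dir→east]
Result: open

Step: stack.push[x→east]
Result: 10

Step: maze.move[dir→east]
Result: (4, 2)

Step: maze.sense[dir→north]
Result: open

Step: stack.push[x→north]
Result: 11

Step: maze.move[dir→north]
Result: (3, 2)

Step: maze.sense[dir→north]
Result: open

Step: stack.push[x→north]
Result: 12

Step: maze.move[dir→north]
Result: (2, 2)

Step: maze.sense[dir→north]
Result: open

Step: stack.push[x→north]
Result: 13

Step: maze.move[dir→north]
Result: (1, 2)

Step: maze.sense[dir→east]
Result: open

Step: stack.push[x→east]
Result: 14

Step: maze.move[dir→east]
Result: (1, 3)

Step: maze.sense[dir→north]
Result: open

Step: stack.push[x→north]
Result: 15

Step: maze.move[dir→north]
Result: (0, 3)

Step: maze.sense[dir→east]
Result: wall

Step: stack.pop[]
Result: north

Step: maze.move[dir→south]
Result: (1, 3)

Step: maze.sense[dir→south]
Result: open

Step: stack.push[x→south]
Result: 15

Step: maze.move[dir→south]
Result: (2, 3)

Step: maze.sense[dir→south]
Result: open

Step: stack.push[x→south]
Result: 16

Step: maze.move[dir→south]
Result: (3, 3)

Step: maze.sense[dir→south]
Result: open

Step: stack.push[x→south]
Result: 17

Step: maze.move[dir→south]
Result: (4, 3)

Step: maze.sense[dir→east]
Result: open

Step: stack.push[x→east]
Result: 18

Step: maze.move[dir→east]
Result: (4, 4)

Step: maze.sense[dir→north]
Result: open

Step: stack.push[x→north]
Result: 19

Step: maze.move[dir→north]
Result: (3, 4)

Step: maze.sense[dir→north]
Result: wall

Step: maze.sense[dir→east]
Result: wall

Step: stack.pop[]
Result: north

Step: maze.move[dir→south]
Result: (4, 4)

Step: maze.sense[dir→east]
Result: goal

Step: maze.move[dir→east]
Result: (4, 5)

Answer: (4, 5)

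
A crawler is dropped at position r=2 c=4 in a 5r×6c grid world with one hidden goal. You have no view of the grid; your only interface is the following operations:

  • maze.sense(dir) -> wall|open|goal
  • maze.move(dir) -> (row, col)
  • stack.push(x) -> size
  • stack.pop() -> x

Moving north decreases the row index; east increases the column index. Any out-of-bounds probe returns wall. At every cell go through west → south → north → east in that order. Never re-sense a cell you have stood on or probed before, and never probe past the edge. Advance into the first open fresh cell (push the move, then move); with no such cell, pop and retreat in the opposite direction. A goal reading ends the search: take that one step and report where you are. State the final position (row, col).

% maze.sense dir: west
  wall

% maze.sense dir: south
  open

% stack.push x: south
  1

% maze.move dir: south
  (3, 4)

% maze.sense dir: west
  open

% stack.push x: west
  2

% maze.move dir: west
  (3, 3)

% maze.sense dir: west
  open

% stack.push x: west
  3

% maze.move dir: west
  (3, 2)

% maze.sense dir: west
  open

% stack.push x: west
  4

% maze.move dir: west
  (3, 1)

% maze.sense dir: west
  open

% stack.push x: west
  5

% maze.move dir: west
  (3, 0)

% maze.sense dir: south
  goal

% maze.move dir: south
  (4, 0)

Answer: (4, 0)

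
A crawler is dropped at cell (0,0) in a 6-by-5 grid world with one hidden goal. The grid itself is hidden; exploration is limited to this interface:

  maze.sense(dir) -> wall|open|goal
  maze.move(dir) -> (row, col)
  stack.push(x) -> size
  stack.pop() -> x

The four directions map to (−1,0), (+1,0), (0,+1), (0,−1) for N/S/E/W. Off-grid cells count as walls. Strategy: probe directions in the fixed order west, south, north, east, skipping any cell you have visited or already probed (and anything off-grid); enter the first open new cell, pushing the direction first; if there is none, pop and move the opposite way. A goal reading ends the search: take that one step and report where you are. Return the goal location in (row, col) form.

I run maze.sense with dir→south, giving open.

Next I call stack.push with x→south, and get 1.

I try maze.move with dir→south, and see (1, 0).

Using maze.sense with dir→south, giving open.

Calling stack.push with x→south, and observe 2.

Calling maze.move with dir→south, and observe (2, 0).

Calling maze.sense with dir→south, and see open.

I call stack.push with x→south, giving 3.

Now I run maze.move with dir→south, → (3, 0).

Now I run maze.sense with dir→south, — result: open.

Invoking stack.push with x→south, and see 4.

Calling maze.move with dir→south, and observe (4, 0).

Using maze.sense with dir→south, yielding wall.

I try maze.sense with dir→east, and observe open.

Invoking stack.push with x→east, yielding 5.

Then maze.move with dir→east, yielding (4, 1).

Using maze.sense with dir→south, which returns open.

Now I run stack.push with x→south, : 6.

I try maze.move with dir→south, → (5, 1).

I run maze.sense with dir→east, giving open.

I call stack.push with x→east, and observe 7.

Next I call maze.move with dir→east, — result: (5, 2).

I run maze.sense with dir→north, : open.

Invoking stack.push with x→north, — result: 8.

Now I run maze.move with dir→north, and see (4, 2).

I call maze.sense with dir→north, and see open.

Invoking stack.push with x→north, yielding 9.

Now I run maze.move with dir→north, and observe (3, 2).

I try maze.sense with dir→west, — result: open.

Next I call stack.push with x→west, giving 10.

Calling maze.move with dir→west, giving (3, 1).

I run maze.sense with dir→north, : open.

Next I call stack.push with x→north, yielding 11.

Using maze.move with dir→north, which returns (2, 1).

Using maze.sense with dir→north, — result: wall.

Now I run maze.sense with dir→east, : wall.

Next I call stack.pop, which returns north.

I invoke maze.move with dir→south, and see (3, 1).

Now I run stack.pop, and see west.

Calling maze.move with dir→east, — result: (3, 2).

Invoking maze.sense with dir→east, and observe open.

Calling stack.push with x→east, and observe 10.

I try maze.move with dir→east, and observe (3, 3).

I invoke maze.sense with dir→south, and get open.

I invoke stack.push with x→south, : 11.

Using maze.move with dir→south, yielding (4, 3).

Invoking maze.sense with dir→south, yielding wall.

I use maze.sense with dir→east, and observe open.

I try stack.push with x→east, yielding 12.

Then maze.move with dir→east, and observe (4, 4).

I use maze.sense with dir→south, which returns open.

Using stack.push with x→south, → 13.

I use maze.move with dir→south, and get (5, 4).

I run stack.pop, — result: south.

Now I run maze.move with dir→north, giving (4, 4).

I use maze.sense with dir→north, and see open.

Next I call stack.push with x→north, : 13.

Next I call maze.move with dir→north, giving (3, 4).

Next I call maze.sense with dir→north, and get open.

Then stack.push with x→north, and observe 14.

Using maze.move with dir→north, : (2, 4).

I invoke maze.sense with dir→west, giving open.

Next I call stack.push with x→west, yielding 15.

Next I call maze.move with dir→west, and observe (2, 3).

I try maze.sense with dir→north, which returns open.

Invoking stack.push with x→north, giving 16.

I invoke maze.move with dir→north, and see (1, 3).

I use maze.sense with dir→west, and get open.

Next I call stack.push with x→west, yielding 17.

I call maze.move with dir→west, → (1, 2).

I call maze.sense with dir→north, which returns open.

Next I call stack.push with x→north, and observe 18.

Calling maze.move with dir→north, → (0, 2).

Next I call maze.sense with dir→west, giving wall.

I try maze.sense with dir→east, → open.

I call stack.push with x→east, and see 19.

I run maze.move with dir→east, which returns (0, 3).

I run maze.sense with dir→east, and get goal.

Then maze.move with dir→east, which returns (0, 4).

Answer: (0, 4)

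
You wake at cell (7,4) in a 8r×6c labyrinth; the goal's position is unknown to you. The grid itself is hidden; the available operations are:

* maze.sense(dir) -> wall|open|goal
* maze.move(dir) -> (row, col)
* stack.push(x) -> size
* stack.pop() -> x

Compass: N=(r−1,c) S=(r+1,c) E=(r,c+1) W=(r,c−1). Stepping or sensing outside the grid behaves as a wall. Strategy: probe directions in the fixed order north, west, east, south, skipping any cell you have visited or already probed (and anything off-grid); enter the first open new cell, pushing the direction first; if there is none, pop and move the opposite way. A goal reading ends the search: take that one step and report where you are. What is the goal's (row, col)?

% sense north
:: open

% push north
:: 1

% move north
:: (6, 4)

% sense north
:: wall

% sense west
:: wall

% sense east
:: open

% push east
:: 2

% move east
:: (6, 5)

% sense north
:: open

% push north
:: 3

% move north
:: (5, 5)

% sense north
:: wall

% pop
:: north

% move south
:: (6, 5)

% sense south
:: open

% push south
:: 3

% move south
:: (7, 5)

% pop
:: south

% move north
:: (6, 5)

% pop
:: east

% move west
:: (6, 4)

% pop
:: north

% move south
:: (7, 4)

% sense west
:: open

% push west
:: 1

% move west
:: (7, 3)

% sense west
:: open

% push west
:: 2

% move west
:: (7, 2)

% sense north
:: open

% push north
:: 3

% move north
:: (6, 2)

% sense north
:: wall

% sense west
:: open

% push west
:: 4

% move west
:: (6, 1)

% sense north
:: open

% push north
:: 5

% move north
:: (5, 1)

% sense north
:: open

% push north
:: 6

% move north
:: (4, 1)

% sense north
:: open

% push north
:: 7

% move north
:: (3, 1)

% sense north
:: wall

% sense west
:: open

% push west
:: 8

% move west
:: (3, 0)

% sense north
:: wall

% sense south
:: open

% push south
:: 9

% move south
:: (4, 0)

% sense south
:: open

% push south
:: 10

% move south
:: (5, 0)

% sense south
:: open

% push south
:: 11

% move south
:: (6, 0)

% sense south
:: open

% push south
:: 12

% move south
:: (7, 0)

% sense east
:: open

% push east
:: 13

% move east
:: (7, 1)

% pop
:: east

% move west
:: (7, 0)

% pop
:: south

% move north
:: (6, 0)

% pop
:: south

% move north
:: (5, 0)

% pop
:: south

% move north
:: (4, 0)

% pop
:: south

% move north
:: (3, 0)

% pop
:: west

% move east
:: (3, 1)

% sense east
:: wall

% pop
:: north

% move south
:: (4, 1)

% sense east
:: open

% push east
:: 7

% move east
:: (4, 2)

% sense east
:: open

% push east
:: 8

% move east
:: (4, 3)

% sense north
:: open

% push north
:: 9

% move north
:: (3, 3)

% sense north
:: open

% push north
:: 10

% move north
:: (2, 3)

% sense north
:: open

% push north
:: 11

% move north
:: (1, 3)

% sense north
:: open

% push north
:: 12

% move north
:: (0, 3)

% sense west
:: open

% push west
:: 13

% move west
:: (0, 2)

% sense west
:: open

% push west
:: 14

% move west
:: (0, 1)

% sense west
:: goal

% move west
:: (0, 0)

Answer: (0, 0)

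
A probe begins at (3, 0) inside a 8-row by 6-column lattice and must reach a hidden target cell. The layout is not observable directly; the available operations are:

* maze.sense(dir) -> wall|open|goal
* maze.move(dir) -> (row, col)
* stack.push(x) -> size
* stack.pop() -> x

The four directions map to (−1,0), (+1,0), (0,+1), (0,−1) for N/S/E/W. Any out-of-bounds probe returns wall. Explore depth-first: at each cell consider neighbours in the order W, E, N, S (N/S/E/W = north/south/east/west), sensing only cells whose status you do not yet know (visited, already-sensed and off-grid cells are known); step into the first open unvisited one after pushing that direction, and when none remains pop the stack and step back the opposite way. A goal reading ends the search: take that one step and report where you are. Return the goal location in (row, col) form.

·→ sense(east)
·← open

·→ push(east)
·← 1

·→ move(east)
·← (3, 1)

·→ sense(east)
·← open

·→ push(east)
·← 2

·→ move(east)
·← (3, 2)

·→ sense(east)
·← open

·→ push(east)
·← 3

·→ move(east)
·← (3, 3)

·→ sense(east)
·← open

·→ push(east)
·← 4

·→ move(east)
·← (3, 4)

·→ sense(east)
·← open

·→ push(east)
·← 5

·→ move(east)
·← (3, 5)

·→ sense(north)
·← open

·→ push(north)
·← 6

·→ move(north)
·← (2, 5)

·→ sense(west)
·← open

·→ push(west)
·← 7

·→ move(west)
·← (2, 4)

·→ sense(west)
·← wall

·→ sense(north)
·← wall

·→ pop()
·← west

·→ move(east)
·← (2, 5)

·→ sense(north)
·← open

·→ push(north)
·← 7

·→ move(north)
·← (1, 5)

·→ sense(north)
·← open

·→ push(north)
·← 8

·→ move(north)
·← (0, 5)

·→ sense(west)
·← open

·→ push(west)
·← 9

·→ move(west)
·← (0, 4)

·→ sense(west)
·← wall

·→ pop()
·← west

·→ move(east)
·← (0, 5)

·→ pop()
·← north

·→ move(south)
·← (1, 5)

·→ pop()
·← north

·→ move(south)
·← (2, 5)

·→ pop()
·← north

·→ move(south)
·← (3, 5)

·→ sense(south)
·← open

·→ push(south)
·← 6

·→ move(south)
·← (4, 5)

·→ sense(west)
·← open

·→ push(west)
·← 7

·→ move(west)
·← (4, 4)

·→ sense(west)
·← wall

·→ sense(south)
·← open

·→ push(south)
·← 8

·→ move(south)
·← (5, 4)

·→ sense(west)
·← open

·→ push(west)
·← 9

·→ move(west)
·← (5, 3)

·→ sense(west)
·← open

·→ push(west)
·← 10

·→ move(west)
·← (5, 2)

·→ sense(west)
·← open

·→ push(west)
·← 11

·→ move(west)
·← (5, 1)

·→ sense(west)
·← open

·→ push(west)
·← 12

·→ move(west)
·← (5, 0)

·→ sense(north)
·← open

·→ push(north)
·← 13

·→ move(north)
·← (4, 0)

·→ sense(east)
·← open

·→ push(east)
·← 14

·→ move(east)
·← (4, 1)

·→ sense(east)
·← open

·→ push(east)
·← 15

·→ move(east)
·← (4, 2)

·→ pop()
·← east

·→ move(west)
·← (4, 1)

·→ pop()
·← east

·→ move(west)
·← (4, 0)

·→ pop()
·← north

·→ move(south)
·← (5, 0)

·→ sense(south)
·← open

·→ push(south)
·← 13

·→ move(south)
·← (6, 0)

·→ sense(east)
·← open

·→ push(east)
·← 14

·→ move(east)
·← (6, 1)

·→ sense(east)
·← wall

·→ sense(south)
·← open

·→ push(south)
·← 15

·→ move(south)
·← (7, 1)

·→ sense(west)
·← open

·→ push(west)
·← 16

·→ move(west)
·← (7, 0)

·→ pop()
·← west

·→ move(east)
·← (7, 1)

·→ sense(east)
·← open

·→ push(east)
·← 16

·→ move(east)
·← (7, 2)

·→ sense(east)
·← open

·→ push(east)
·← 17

·→ move(east)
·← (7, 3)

·→ sense(east)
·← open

·→ push(east)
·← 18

·→ move(east)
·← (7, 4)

·→ sense(east)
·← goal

·→ move(east)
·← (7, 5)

Answer: (7, 5)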